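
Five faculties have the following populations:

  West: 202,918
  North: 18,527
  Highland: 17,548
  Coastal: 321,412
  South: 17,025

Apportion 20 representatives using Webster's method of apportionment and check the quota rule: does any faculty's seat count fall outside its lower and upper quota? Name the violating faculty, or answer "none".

Coastal

Standard quotas: West 7.028, North 0.642, Highland 0.608, Coastal 11.133, South 0.590.
Webster allocation: West 7, North 1, Highland 1, Coastal 10, South 1.
Coastal has quota 11.133 (lower 11, upper 12) but receives 10 — outside the quota interval.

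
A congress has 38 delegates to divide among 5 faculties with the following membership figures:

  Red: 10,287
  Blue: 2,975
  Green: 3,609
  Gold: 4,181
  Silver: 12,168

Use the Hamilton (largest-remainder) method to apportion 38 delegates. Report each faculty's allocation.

The standard divisor is 33220/38 ≈ 874.211.
Standard quotas: Red 11.7672, Blue 3.4031, Green 4.1283, Gold 4.7826, Silver 13.9188.
Lower quotas: Red 11, Blue 3, Green 4, Gold 4, Silver 13 (sum 35, leaving 3 seats).
Remainders in descending order: Silver 0.9188, Gold 0.7826, Red 0.7672, Blue 0.4031, Green 0.1283.
Largest remainders: Silver, Gold, Red receive the extra seats.

Red: 12, Blue: 3, Green: 4, Gold: 5, Silver: 14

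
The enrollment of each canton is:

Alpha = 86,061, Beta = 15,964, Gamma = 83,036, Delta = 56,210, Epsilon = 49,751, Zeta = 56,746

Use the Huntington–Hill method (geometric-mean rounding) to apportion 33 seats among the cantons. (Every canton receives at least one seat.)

With divisor 10728: modified quotas Alpha 8.022, Beta 1.488, Gamma 7.740, Delta 5.240, Epsilon 4.637, Zeta 5.290.
Geometric-mean thresholds: Alpha √(8·9)=8.485, Beta √(1·2)=1.414, Gamma √(7·8)=7.483, Delta √(5·6)=5.477, Epsilon √(4·5)=4.472, Zeta √(5·6)=5.477.
Each quota rounded against its threshold gives Alpha 8, Beta 2, Gamma 8, Delta 5, Epsilon 5, Zeta 5 (total 33).

Alpha 8; Beta 2; Gamma 8; Delta 5; Epsilon 5; Zeta 5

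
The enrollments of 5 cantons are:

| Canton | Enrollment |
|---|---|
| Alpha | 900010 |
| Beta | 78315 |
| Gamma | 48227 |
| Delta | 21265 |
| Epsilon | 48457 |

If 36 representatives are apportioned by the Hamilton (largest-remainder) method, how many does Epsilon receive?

Total 1096274; standard divisor 1096274/36 ≈ 30452.056.
Standard quotas: Alpha 29.5550, Beta 2.5717, Gamma 1.5837, Delta 0.6983, Epsilon 1.5913.
Lower quotas: Alpha 29, Beta 2, Gamma 1, Delta 0, Epsilon 1 (sum 33, leaving 3 seats).
Remainders in descending order: Delta 0.6983, Epsilon 0.5913, Gamma 0.5837, Beta 0.5717, Alpha 0.5550.
Largest remainders: Delta, Epsilon, Gamma receive the extra seats.
Epsilon receives 2.

2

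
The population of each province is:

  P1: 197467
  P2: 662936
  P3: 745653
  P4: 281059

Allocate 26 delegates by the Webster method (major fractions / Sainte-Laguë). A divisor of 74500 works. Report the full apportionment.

P1 3; P2 9; P3 10; P4 4

With modified divisor 74500: modified quotas P1 2.651, P2 8.898, P3 10.009, P4 3.773.
Rounding to the nearest integer: P1 3, P2 9, P3 10, P4 4 (total 26).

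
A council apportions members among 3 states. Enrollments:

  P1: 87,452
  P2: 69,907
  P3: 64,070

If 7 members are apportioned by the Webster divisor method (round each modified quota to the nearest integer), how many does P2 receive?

Standard divisor 221429/7 ≈ 31632.714; standard quotas: P1 2.765, P2 2.210, P3 2.025.
Rounding to the nearest integer gives P1 3, P2 2, P3 2 — total 7, matching the house size, so no adjustment is needed.
P2 receives 2.

2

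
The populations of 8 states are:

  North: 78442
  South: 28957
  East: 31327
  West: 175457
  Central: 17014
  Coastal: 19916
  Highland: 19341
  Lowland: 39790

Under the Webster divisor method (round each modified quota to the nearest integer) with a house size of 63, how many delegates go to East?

5

Standard divisor 410244/63 ≈ 6511.81; standard quotas: North 12.046, South 4.447, East 4.811, West 26.944, Central 2.613, Coastal 3.058, Highland 2.970, Lowland 6.110.
Rounding to the nearest integer gives North 12, South 4, East 5, West 27, Central 3, Coastal 3, Highland 3, Lowland 6 — total 63, matching the house size, so no adjustment is needed.
East receives 5.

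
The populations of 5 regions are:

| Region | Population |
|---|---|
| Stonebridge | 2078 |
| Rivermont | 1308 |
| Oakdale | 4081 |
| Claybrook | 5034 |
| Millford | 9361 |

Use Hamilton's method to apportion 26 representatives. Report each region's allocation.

Standard divisor: 21862 ÷ 26 ≈ 840.846.
Standard quotas: Stonebridge 2.4713, Rivermont 1.5556, Oakdale 4.8534, Claybrook 5.9868, Millford 11.1328.
Lower quotas: Stonebridge 2, Rivermont 1, Oakdale 4, Claybrook 5, Millford 11 (sum 23, leaving 3 seats).
Remainders in descending order: Claybrook 0.9868, Oakdale 0.8534, Rivermont 0.5556, Stonebridge 0.4713, Millford 0.1328.
The surplus seats go to Claybrook, Oakdale, Rivermont.

Stonebridge 2, Rivermont 2, Oakdale 5, Claybrook 6, Millford 11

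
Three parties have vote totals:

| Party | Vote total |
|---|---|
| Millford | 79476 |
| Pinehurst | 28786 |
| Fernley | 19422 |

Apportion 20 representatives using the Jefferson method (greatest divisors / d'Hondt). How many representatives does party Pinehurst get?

4

Standard divisor 127684/20 ≈ 6384.2; standard quotas: Millford 12.449, Pinehurst 4.509, Fernley 3.042.
Rounding down gives 12, 4, 3 = 19 seats, so the divisor must be adjusted.
With modified divisor 5900: modified quotas Millford 13.471, Pinehurst 4.879, Fernley 3.292.
Rounding down: Millford 13, Pinehurst 4, Fernley 3 (total 20).
Pinehurst receives 4.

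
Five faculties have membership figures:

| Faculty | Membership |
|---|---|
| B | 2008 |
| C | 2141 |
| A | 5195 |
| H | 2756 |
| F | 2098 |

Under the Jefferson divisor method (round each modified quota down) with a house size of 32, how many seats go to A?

12

Standard divisor 14198/32 ≈ 443.688; standard quotas: B 4.526, C 4.825, A 11.709, H 6.212, F 4.729.
Rounding down gives 4, 4, 11, 6, 4 = 29 seats, so the divisor must be adjusted.
With modified divisor 410: modified quotas B 4.898, C 5.222, A 12.671, H 6.722, F 5.117.
Rounding down: B 4, C 5, A 12, H 6, F 5 (total 32).
A receives 12.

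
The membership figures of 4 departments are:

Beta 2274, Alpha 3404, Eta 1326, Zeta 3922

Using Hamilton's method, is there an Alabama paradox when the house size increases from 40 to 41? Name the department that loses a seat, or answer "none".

none

At 40 seats: Beta 8, Alpha 13, Eta 5, Zeta 14.
At 41 seats: Beta 8, Alpha 13, Eta 5, Zeta 15.
No department's allocation decreased.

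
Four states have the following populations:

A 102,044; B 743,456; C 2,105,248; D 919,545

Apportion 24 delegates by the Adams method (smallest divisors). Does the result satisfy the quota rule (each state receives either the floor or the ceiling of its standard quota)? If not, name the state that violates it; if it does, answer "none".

C

Standard quotas: A 0.633, B 4.610, C 13.055, D 5.702.
Adams allocation: A 1, B 5, C 12, D 6.
C has quota 13.055 (lower 13, upper 14) but receives 12 — outside the quota interval.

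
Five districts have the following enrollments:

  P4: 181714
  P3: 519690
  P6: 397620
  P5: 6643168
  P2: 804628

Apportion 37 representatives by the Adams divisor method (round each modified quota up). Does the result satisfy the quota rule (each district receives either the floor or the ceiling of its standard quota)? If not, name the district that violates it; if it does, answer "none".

P5

Standard quotas: P4 0.787, P3 2.250, P6 1.721, P5 28.759, P2 3.483.
Adams allocation: P4 1, P3 3, P6 2, P5 27, P2 4.
P5 has quota 28.759 (lower 28, upper 29) but receives 27 — outside the quota interval.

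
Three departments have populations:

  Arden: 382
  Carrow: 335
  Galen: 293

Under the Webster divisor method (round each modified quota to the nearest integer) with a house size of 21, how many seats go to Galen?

6

Standard divisor 1010/21 ≈ 48.095; standard quotas: Arden 7.943, Carrow 6.965, Galen 6.092.
Rounding to the nearest integer gives Arden 8, Carrow 7, Galen 6 — total 21, matching the house size, so no adjustment is needed.
Galen receives 6.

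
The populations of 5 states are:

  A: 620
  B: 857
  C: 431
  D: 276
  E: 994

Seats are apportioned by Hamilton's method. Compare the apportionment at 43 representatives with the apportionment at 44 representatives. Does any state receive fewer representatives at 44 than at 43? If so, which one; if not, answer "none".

At 43 seats: A 8, B 12, C 6, D 4, E 13.
At 44 seats: A 8, B 12, C 6, D 4, E 14.
No state's allocation decreased.

none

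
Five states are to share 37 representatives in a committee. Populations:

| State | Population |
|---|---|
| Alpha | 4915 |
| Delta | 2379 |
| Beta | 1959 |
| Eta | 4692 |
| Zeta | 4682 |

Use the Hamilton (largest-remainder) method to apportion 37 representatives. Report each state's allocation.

Standard divisor: 18627 ÷ 37 ≈ 503.432.
Standard quotas: Alpha 9.763, Delta 4.726, Beta 3.891, Eta 9.320, Zeta 9.300.
Lower quotas: Alpha 9, Delta 4, Beta 3, Eta 9, Zeta 9 (sum 34, leaving 3 seats).
Remainders in descending order: Beta 0.891, Alpha 0.763, Delta 0.726, Eta 0.320, Zeta 0.300.
Largest remainders: Beta, Alpha, Delta receive the extra seats.

Alpha: 10, Delta: 5, Beta: 4, Eta: 9, Zeta: 9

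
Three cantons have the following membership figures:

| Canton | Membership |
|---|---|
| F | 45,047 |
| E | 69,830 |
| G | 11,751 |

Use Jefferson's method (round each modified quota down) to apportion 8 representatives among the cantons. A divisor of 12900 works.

F: 3, E: 5, G: 0

With modified divisor 12900: modified quotas F 3.492, E 5.413, G 0.911.
Rounding down: F 3, E 5, G 0 (total 8).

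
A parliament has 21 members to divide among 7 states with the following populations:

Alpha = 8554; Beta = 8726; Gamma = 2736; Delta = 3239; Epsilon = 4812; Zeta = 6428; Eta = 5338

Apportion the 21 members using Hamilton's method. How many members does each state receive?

The standard divisor is 39833/21 ≈ 1896.81.
Standard quotas: Alpha 4.5097, Beta 4.6004, Gamma 1.4424, Delta 1.7076, Epsilon 2.5369, Zeta 3.3888, Eta 2.8142.
Lower quotas: Alpha 4, Beta 4, Gamma 1, Delta 1, Epsilon 2, Zeta 3, Eta 2 (sum 17, leaving 4 seats).
Remainders in descending order: Eta 0.8142, Delta 0.7076, Beta 0.6004, Epsilon 0.5369, Alpha 0.5097, Gamma 0.4424, Zeta 0.3888.
Largest remainders: Eta, Delta, Beta, Epsilon receive the extra seats.

Alpha 4; Beta 5; Gamma 1; Delta 2; Epsilon 3; Zeta 3; Eta 3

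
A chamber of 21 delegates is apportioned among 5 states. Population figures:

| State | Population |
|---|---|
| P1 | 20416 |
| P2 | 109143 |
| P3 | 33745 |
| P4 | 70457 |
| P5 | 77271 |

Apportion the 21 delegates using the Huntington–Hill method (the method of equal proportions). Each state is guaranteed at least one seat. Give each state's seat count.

With divisor 14511: modified quotas P1 1.407, P2 7.521, P3 2.325, P4 4.855, P5 5.325.
Geometric-mean thresholds: P1 √(1·2)=1.414, P2 √(7·8)=7.483, P3 √(2·3)=2.449, P4 √(4·5)=4.472, P5 √(5·6)=5.477.
Each quota rounded against its threshold gives P1 1, P2 8, P3 2, P4 5, P5 5 (total 21).

P1: 1, P2: 8, P3: 2, P4: 5, P5: 5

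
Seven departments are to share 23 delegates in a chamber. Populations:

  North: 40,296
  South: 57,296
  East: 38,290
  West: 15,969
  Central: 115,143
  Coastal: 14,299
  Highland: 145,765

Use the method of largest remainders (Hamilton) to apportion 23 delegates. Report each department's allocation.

North=2; South=3; East=2; West=1; Central=6; Coastal=1; Highland=8

Total 427058; standard divisor 427058/23 ≈ 18567.739.
Standard quotas: North 2.1702, South 3.0858, East 2.0622, West 0.8600, Central 6.2012, Coastal 0.7701, Highland 7.8504.
Lower quotas: North 2, South 3, East 2, West 0, Central 6, Coastal 0, Highland 7 (sum 20, leaving 3 seats).
Remainders in descending order: West 0.8600, Highland 0.8504, Coastal 0.7701, Central 0.2012, North 0.1702, South 0.0858, East 0.0622.
Largest remainders: West, Highland, Coastal receive the extra seats.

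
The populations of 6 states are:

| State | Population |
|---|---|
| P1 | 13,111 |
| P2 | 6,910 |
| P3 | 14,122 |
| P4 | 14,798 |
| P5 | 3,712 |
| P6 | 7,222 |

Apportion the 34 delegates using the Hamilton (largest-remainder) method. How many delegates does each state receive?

P1 8, P2 4, P3 8, P4 8, P5 2, P6 4

Standard divisor: 59875 ÷ 34 ≈ 1761.029.
Standard quotas: P1 7.4451, P2 3.9238, P3 8.0192, P4 8.4030, P5 2.1079, P6 4.1010.
Lower quotas: P1 7, P2 3, P3 8, P4 8, P5 2, P6 4 (sum 32, leaving 2 seats).
Remainders in descending order: P2 0.9238, P1 0.4451, P4 0.4030, P5 0.1079, P6 0.1010, P3 0.0192.
The surplus seats go to P2, P1.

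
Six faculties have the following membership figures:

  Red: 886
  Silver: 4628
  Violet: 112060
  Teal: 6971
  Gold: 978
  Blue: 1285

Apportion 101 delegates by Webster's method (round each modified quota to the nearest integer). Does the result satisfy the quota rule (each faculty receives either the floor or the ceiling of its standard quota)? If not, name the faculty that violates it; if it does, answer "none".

Standard quotas: Red 0.706, Silver 3.686, Violet 89.254, Teal 5.552, Gold 0.779, Blue 1.023.
Webster allocation: Red 1, Silver 4, Violet 88, Teal 6, Gold 1, Blue 1.
Violet has quota 89.254 (lower 89, upper 90) but receives 88 — outside the quota interval.

Violet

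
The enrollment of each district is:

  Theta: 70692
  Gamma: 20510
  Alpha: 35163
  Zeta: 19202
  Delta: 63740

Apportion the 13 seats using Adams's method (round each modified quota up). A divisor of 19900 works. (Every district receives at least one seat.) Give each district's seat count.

Theta 4; Gamma 2; Alpha 2; Zeta 1; Delta 4

With modified divisor 19900: modified quotas Theta 3.552, Gamma 1.031, Alpha 1.767, Zeta 0.965, Delta 3.203.
Rounding up: Theta 4, Gamma 2, Alpha 2, Zeta 1, Delta 4 (total 13).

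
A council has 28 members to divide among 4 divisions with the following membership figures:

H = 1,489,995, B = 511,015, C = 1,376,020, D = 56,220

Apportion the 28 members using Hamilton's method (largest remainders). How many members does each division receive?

H=12, B=4, C=11, D=1

The standard divisor is 3433250/28 ≈ 122616.071.
Standard quotas: H 12.1517, B 4.1676, C 11.2222, D 0.4585.
Lower quotas: H 12, B 4, C 11, D 0 (sum 27, leaving 1 seat).
Remainders in descending order: D 0.4585, C 0.2222, B 0.1676, H 0.1517.
Largest remainder: D receives the extra seat.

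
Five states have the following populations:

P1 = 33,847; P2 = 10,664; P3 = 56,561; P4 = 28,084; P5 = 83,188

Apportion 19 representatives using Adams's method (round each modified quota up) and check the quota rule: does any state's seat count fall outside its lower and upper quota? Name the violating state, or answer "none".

Standard quotas: P1 3.029, P2 0.954, P3 5.061, P4 2.513, P5 7.443.
Adams allocation: P1 3, P2 1, P3 5, P4 3, P5 7.
Every allocation lies between the lower and upper quota.

none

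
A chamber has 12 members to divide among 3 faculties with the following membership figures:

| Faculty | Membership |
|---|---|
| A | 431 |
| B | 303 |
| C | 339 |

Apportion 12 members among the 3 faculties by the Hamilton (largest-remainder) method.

A 5, B 3, C 4

Total 1073; standard divisor 1073/12 ≈ 89.417.
Standard quotas: A 4.820, B 3.389, C 3.791.
Lower quotas: A 4, B 3, C 3 (sum 10, leaving 2 seats).
Remainders in descending order: A 0.820, C 0.791, B 0.389.
Largest remainders: A, C receive the extra seats.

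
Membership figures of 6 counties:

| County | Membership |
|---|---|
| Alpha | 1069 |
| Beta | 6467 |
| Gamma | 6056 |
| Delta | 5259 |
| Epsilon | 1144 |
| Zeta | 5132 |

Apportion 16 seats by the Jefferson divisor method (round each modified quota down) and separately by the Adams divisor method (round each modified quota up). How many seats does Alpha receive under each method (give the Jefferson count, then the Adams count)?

Jefferson: Alpha 0, Beta 5, Gamma 4, Delta 4, Epsilon 0, Zeta 3.
Adams: Alpha 1, Beta 4, Gamma 4, Delta 3, Epsilon 1, Zeta 3.
Alpha gets 0 under Jefferson and 1 under Adams.

0 and 1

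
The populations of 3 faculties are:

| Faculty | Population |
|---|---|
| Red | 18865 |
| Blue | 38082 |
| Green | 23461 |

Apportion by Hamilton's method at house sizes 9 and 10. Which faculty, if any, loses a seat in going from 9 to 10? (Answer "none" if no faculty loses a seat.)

none

At 9 seats: Red 2, Blue 4, Green 3.
At 10 seats: Red 2, Blue 5, Green 3.
No faculty's allocation decreased.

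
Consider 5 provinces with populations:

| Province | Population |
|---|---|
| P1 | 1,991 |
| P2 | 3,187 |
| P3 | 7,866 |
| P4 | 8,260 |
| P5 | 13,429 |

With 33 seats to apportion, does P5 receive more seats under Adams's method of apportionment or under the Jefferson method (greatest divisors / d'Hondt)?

Jefferson

Adams: P1 2, P2 3, P3 8, P4 8, P5 12.
Jefferson: P1 2, P2 3, P3 7, P4 8, P5 13.
P5 gets 12 under Adams and 13 under Jefferson.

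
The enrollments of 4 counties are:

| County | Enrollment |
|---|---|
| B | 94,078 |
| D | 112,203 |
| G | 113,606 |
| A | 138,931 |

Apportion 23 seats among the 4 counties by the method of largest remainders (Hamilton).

Total 458818; standard divisor 458818/23 ≈ 19948.609.
Standard quotas: B 4.7160, D 5.6246, G 5.6949, A 6.9644.
Lower quotas: B 4, D 5, G 5, A 6 (sum 20, leaving 3 seats).
Remainders in descending order: A 0.9644, B 0.7160, G 0.6949, D 0.6246.
Largest remainders: A, B, G receive the extra seats.

B=5, D=5, G=6, A=7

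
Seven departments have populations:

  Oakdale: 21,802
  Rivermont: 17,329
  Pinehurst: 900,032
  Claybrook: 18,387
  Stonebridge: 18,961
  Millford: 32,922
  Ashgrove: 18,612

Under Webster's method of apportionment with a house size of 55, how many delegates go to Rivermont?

Standard divisor 1028045/55 ≈ 18691.727; standard quotas: Oakdale 1.166, Rivermont 0.927, Pinehurst 48.151, Claybrook 0.984, Stonebridge 1.014, Millford 1.761, Ashgrove 0.996.
Rounding to the nearest integer gives Oakdale 1, Rivermont 1, Pinehurst 48, Claybrook 1, Stonebridge 1, Millford 2, Ashgrove 1 — total 55, matching the house size, so no adjustment is needed.
Rivermont receives 1.

1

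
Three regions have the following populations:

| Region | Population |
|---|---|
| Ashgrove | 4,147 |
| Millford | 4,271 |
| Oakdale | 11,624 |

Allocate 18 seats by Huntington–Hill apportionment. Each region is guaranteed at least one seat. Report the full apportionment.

With divisor 1153: modified quotas Ashgrove 3.597, Millford 3.704, Oakdale 10.082.
Geometric-mean thresholds: Ashgrove √(3·4)=3.464, Millford √(3·4)=3.464, Oakdale √(10·11)=10.488.
Each quota rounded against its threshold gives Ashgrove 4, Millford 4, Oakdale 10 (total 18).

Ashgrove 4; Millford 4; Oakdale 10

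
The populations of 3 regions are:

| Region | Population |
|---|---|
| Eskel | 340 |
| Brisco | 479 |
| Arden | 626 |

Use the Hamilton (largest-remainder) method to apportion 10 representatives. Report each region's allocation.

Eskel 3, Brisco 3, Arden 4

Standard divisor: 1445 ÷ 10 ≈ 144.5.
Standard quotas: Eskel 2.353, Brisco 3.315, Arden 4.332.
Lower quotas: Eskel 2, Brisco 3, Arden 4 (sum 9, leaving 1 seat).
Remainders in descending order: Eskel 0.353, Arden 0.332, Brisco 0.315.
Largest remainder: Eskel receives the extra seat.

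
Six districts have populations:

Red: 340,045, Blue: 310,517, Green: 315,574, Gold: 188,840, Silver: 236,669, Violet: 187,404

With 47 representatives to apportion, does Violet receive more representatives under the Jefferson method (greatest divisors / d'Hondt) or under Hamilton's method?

Hamilton

Jefferson: Red 10, Blue 9, Green 10, Gold 6, Silver 7, Violet 5.
Hamilton: Red 10, Blue 9, Green 9, Gold 6, Silver 7, Violet 6.
Violet gets 5 under Jefferson and 6 under Hamilton.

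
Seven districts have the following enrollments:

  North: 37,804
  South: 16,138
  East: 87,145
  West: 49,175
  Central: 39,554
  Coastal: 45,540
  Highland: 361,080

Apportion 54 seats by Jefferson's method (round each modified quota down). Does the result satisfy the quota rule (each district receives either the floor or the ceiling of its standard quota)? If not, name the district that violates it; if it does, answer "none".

Highland

Standard quotas: North 3.208, South 1.369, East 7.394, West 4.172, Central 3.356, Coastal 3.864, Highland 30.637.
Jefferson allocation: North 3, South 1, East 7, West 4, Central 3, Coastal 4, Highland 32.
Highland has quota 30.637 (lower 30, upper 31) but receives 32 — outside the quota interval.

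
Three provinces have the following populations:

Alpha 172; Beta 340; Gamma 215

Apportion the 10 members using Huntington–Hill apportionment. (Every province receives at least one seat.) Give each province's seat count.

With divisor 73: modified quotas Alpha 2.356, Beta 4.658, Gamma 2.945.
Geometric-mean thresholds: Alpha √(2·3)=2.449, Beta √(4·5)=4.472, Gamma √(2·3)=2.449.
Each quota rounded against its threshold gives Alpha 2, Beta 5, Gamma 3 (total 10).

Alpha=2, Beta=5, Gamma=3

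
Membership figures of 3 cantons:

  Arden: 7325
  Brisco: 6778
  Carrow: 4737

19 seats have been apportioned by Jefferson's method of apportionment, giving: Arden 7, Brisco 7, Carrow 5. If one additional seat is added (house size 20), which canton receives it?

Arden

Priority for the next seat is population ÷ (current seats + 1).
Priorities: Arden 915.625, Brisco 847.250, Carrow 789.500.
Highest priority: Arden.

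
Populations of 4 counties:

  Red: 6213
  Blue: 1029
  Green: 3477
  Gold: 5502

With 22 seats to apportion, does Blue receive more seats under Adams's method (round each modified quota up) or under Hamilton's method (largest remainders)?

Adams: Red 8, Blue 2, Green 5, Gold 7.
Hamilton: Red 8, Blue 1, Green 5, Gold 8.
Blue gets 2 under Adams and 1 under Hamilton.

Adams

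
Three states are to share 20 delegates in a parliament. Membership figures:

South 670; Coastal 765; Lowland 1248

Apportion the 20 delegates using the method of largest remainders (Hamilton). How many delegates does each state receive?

South=5, Coastal=6, Lowland=9

Total 2683; standard divisor 2683/20 ≈ 134.15.
Standard quotas: South 4.994, Coastal 5.703, Lowland 9.303.
Lower quotas: South 4, Coastal 5, Lowland 9 (sum 18, leaving 2 seats).
Remainders in descending order: South 0.994, Coastal 0.703, Lowland 0.303.
Largest remainders: South, Coastal receive the extra seats.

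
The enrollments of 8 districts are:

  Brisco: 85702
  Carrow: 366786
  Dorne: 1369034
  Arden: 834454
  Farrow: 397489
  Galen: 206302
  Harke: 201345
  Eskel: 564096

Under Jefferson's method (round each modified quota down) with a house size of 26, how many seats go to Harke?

Standard divisor 4025208/26 ≈ 154815.692; standard quotas: Brisco 0.554, Carrow 2.369, Dorne 8.843, Arden 5.390, Farrow 2.567, Galen 1.333, Harke 1.301, Eskel 3.644.
Rounding down gives 0, 2, 8, 5, 2, 1, 1, 3 = 22 seats, so the divisor must be adjusted.
With modified divisor 134700: modified quotas Brisco 0.636, Carrow 2.723, Dorne 10.164, Arden 6.195, Farrow 2.951, Galen 1.532, Harke 1.495, Eskel 4.188.
Rounding down: Brisco 0, Carrow 2, Dorne 10, Arden 6, Farrow 2, Galen 1, Harke 1, Eskel 4 (total 26).
Harke receives 1.

1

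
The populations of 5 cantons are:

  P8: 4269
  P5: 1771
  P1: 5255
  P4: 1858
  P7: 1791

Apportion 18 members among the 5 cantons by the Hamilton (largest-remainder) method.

Total 14944; standard divisor 14944/18 ≈ 830.222.
Standard quotas: P8 5.1420, P5 2.1332, P1 6.3296, P4 2.2380, P7 2.1573.
Lower quotas: P8 5, P5 2, P1 6, P4 2, P7 2 (sum 17, leaving 1 seat).
Remainders in descending order: P1 0.3296, P4 0.2380, P7 0.1573, P8 0.1420, P5 0.1332.
The surplus seat goes to P1.

P8 5, P5 2, P1 7, P4 2, P7 2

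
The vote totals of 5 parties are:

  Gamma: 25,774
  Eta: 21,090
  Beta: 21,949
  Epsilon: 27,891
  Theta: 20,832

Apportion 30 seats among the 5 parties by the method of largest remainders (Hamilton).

Gamma 7, Eta 5, Beta 6, Epsilon 7, Theta 5

The standard divisor is 117536/30 ≈ 3917.867.
Standard quotas: Gamma 6.5786, Eta 5.3830, Beta 5.6023, Epsilon 7.1189, Theta 5.3172.
Lower quotas: Gamma 6, Eta 5, Beta 5, Epsilon 7, Theta 5 (sum 28, leaving 2 seats).
Remainders in descending order: Beta 0.6023, Gamma 0.5786, Eta 0.3830, Theta 0.3172, Epsilon 0.1189.
Largest remainders: Beta, Gamma receive the extra seats.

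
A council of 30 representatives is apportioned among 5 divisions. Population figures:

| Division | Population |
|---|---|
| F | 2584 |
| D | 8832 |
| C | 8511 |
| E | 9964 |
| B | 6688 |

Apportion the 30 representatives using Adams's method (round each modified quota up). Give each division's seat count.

F 2, D 7, C 7, E 8, B 6

Standard divisor 36579/30 ≈ 1219.3; standard quotas: F 2.119, D 7.244, C 6.980, E 8.172, B 5.485.
Rounding up gives 3, 8, 7, 9, 6 = 33 seats, so the divisor must be adjusted.
With modified divisor 1310: modified quotas F 1.973, D 6.742, C 6.497, E 7.606, B 5.105.
Rounding up: F 2, D 7, C 7, E 8, B 6 (total 30).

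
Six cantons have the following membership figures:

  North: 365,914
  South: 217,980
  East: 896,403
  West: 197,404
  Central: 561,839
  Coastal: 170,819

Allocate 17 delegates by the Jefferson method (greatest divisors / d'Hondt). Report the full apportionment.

North: 3, South: 1, East: 7, West: 1, Central: 4, Coastal: 1

Standard divisor 2410359/17 ≈ 141785.824; standard quotas: North 2.581, South 1.537, East 6.322, West 1.392, Central 3.963, Coastal 1.205.
Rounding down gives 2, 1, 6, 1, 3, 1 = 14 seats, so the divisor must be adjusted.
With modified divisor 117200: modified quotas North 3.122, South 1.860, East 7.648, West 1.684, Central 4.794, Coastal 1.458.
Rounding down: North 3, South 1, East 7, West 1, Central 4, Coastal 1 (total 17).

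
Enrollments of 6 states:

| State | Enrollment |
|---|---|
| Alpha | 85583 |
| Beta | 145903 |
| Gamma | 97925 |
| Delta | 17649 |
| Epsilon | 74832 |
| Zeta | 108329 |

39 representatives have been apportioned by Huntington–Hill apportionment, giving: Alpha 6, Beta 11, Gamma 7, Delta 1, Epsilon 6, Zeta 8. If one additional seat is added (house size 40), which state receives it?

Priority for the next seat is population ÷ (√(s·(s+1))).
Priorities: Alpha 13205.744, Beta 12699.226, Gamma 13085.779, Delta 12479.728, Epsilon 11546.828, Zeta 12766.695.
Highest priority: Alpha.

Alpha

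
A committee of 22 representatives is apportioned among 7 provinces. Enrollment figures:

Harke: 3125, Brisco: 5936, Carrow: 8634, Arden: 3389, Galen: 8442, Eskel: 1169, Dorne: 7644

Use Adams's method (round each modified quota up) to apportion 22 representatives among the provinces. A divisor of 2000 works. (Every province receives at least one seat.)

Harke 2, Brisco 3, Carrow 5, Arden 2, Galen 5, Eskel 1, Dorne 4

With modified divisor 2000: modified quotas Harke 1.562, Brisco 2.968, Carrow 4.317, Arden 1.694, Galen 4.221, Eskel 0.585, Dorne 3.822.
Rounding up: Harke 2, Brisco 3, Carrow 5, Arden 2, Galen 5, Eskel 1, Dorne 4 (total 22).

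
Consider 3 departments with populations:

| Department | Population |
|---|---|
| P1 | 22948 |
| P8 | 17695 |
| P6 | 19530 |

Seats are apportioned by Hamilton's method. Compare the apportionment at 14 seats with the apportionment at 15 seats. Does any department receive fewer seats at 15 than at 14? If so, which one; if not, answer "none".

none

At 14 seats: P1 5, P8 4, P6 5.
At 15 seats: P1 6, P8 4, P6 5.
No department's allocation decreased.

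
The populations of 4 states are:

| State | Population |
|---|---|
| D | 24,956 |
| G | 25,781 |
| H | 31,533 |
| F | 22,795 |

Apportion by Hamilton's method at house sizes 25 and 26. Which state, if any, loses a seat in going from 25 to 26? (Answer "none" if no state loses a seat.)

At 25 seats: D 6, G 6, H 8, F 5.
At 26 seats: D 6, G 6, H 8, F 6.
No state's allocation decreased.

none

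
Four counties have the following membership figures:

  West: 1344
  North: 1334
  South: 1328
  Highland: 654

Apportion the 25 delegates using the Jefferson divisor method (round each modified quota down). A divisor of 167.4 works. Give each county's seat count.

West 8, North 7, South 7, Highland 3

With modified divisor 167.4: modified quotas West 8.029, North 7.969, South 7.933, Highland 3.907.
Rounding down: West 8, North 7, South 7, Highland 3 (total 25).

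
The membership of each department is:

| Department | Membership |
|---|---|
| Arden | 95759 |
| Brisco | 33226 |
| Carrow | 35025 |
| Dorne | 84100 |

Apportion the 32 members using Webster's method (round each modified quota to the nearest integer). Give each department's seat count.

Arden 12; Brisco 4; Carrow 5; Dorne 11

Standard divisor 248110/32 ≈ 7753.438; standard quotas: Arden 12.351, Brisco 4.285, Carrow 4.517, Dorne 10.847.
Rounding to the nearest integer gives Arden 12, Brisco 4, Carrow 5, Dorne 11 — total 32, matching the house size, so no adjustment is needed.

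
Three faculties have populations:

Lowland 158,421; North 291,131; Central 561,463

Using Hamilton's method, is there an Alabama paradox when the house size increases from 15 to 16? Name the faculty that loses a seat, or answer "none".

Lowland

At 15 seats: Lowland 3, North 4, Central 8.
At 16 seats: Lowland 2, North 5, Central 9.
Lowland drops from 3 to 2.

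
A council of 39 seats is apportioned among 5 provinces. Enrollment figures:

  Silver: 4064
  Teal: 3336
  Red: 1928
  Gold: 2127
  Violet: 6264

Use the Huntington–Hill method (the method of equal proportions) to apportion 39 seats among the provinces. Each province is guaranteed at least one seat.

With divisor 455: modified quotas Silver 8.932, Teal 7.332, Red 4.237, Gold 4.675, Violet 13.767.
Geometric-mean thresholds: Silver √(8·9)=8.485, Teal √(7·8)=7.483, Red √(4·5)=4.472, Gold √(4·5)=4.472, Violet √(13·14)=13.491.
Each quota rounded against its threshold gives Silver 9, Teal 7, Red 4, Gold 5, Violet 14 (total 39).

Silver 9; Teal 7; Red 4; Gold 5; Violet 14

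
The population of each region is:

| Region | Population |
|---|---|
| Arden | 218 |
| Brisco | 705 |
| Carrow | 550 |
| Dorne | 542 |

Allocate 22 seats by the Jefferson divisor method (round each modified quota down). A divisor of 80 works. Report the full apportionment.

Arden 2; Brisco 8; Carrow 6; Dorne 6

With modified divisor 80: modified quotas Arden 2.725, Brisco 8.812, Carrow 6.875, Dorne 6.775.
Rounding down: Arden 2, Brisco 8, Carrow 6, Dorne 6 (total 22).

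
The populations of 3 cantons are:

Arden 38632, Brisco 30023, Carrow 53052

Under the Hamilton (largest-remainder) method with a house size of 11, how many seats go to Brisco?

3

Total 121707; standard divisor 121707/11 ≈ 11064.273.
Standard quotas: Arden 3.4916, Brisco 2.7135, Carrow 4.7949.
Lower quotas: Arden 3, Brisco 2, Carrow 4 (sum 9, leaving 2 seats).
Remainders in descending order: Carrow 0.7949, Brisco 0.7135, Arden 0.4916.
The surplus seats go to Carrow, Brisco.
Brisco receives 3.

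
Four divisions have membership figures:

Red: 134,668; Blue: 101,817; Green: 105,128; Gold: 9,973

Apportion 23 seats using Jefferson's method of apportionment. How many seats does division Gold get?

Standard divisor 351586/23 ≈ 15286.348; standard quotas: Red 8.810, Blue 6.661, Green 6.877, Gold 0.652.
Rounding down gives 8, 6, 6, 0 = 20 seats, so the divisor must be adjusted.
With modified divisor 14000: modified quotas Red 9.619, Blue 7.273, Green 7.509, Gold 0.712.
Rounding down: Red 9, Blue 7, Green 7, Gold 0 (total 23).
Gold receives 0.

0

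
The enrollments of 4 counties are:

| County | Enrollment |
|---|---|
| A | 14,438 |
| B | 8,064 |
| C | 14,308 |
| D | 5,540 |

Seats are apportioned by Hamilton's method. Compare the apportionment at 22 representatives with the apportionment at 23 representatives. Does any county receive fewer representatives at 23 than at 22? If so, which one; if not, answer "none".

At 22 seats: A 8, B 4, C 7, D 3.
At 23 seats: A 8, B 4, C 8, D 3.
No county's allocation decreased.

none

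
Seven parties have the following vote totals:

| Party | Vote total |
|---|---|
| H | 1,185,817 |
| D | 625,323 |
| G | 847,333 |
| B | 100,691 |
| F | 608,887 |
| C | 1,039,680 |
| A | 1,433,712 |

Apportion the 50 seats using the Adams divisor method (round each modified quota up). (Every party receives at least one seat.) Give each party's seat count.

H 10; D 6; G 7; B 1; F 5; C 9; A 12

Standard divisor 5841443/50 ≈ 116828.86; standard quotas: H 10.150, D 5.352, G 7.253, B 0.862, F 5.212, C 8.899, A 12.272.
Rounding up gives 11, 6, 8, 1, 6, 9, 13 = 54 seats, so the divisor must be adjusted.
With modified divisor 123400: modified quotas H 9.610, D 5.067, G 6.867, B 0.816, F 4.934, C 8.425, A 11.618.
Rounding up: H 10, D 6, G 7, B 1, F 5, C 9, A 12 (total 50).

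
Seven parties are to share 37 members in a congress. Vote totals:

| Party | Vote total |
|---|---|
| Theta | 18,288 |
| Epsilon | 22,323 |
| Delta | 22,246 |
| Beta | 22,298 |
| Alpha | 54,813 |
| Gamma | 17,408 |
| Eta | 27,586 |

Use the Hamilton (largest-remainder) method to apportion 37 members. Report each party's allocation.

The standard divisor is 184962/37 ≈ 4998.973.
Standard quotas: Theta 3.6584, Epsilon 4.4655, Delta 4.4501, Beta 4.4605, Alpha 10.9649, Gamma 3.4823, Eta 5.5183.
Lower quotas: Theta 3, Epsilon 4, Delta 4, Beta 4, Alpha 10, Gamma 3, Eta 5 (sum 33, leaving 4 seats).
Remainders in descending order: Alpha 0.9649, Theta 0.6584, Eta 0.5183, Gamma 0.4823, Epsilon 0.4655, Beta 0.4605, Delta 0.4501.
The surplus seats go to Alpha, Theta, Eta, Gamma.

Theta 4, Epsilon 4, Delta 4, Beta 4, Alpha 11, Gamma 4, Eta 6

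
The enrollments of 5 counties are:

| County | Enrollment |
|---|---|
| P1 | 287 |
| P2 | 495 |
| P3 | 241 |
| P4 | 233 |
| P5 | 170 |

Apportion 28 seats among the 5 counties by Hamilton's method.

The standard divisor is 1426/28 ≈ 50.929.
Standard quotas: P1 5.635, P2 9.719, P3 4.732, P4 4.575, P5 3.338.
Lower quotas: P1 5, P2 9, P3 4, P4 4, P5 3 (sum 25, leaving 3 seats).
Remainders in descending order: P3 0.732, P2 0.719, P1 0.635, P4 0.575, P5 0.338.
Largest remainders: P3, P2, P1 receive the extra seats.

P1: 6; P2: 10; P3: 5; P4: 4; P5: 3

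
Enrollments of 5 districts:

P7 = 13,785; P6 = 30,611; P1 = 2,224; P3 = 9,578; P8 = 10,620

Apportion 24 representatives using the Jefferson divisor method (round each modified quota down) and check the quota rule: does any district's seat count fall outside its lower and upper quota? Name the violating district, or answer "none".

Standard quotas: P7 4.951, P6 10.995, P1 0.799, P3 3.440, P8 3.815.
Jefferson allocation: P7 5, P6 12, P1 0, P3 3, P8 4.
P6 has quota 10.995 (lower 10, upper 11) but receives 12 — outside the quota interval.

P6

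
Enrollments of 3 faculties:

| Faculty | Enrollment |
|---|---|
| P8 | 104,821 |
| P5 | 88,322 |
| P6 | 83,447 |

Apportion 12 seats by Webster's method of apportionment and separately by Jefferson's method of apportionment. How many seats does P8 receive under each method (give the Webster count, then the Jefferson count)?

4 and 5

Webster: P8 4, P5 4, P6 4.
Jefferson: P8 5, P5 4, P6 3.
P8 gets 4 under Webster and 5 under Jefferson.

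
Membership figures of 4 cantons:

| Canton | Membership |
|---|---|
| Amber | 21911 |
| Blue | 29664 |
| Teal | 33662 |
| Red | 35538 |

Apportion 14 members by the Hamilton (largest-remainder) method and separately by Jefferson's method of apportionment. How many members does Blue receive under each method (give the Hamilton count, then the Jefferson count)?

3 and 4

Hamilton: Amber 3, Blue 3, Teal 4, Red 4.
Jefferson: Amber 2, Blue 4, Teal 4, Red 4.
Blue gets 3 under Hamilton and 4 under Jefferson.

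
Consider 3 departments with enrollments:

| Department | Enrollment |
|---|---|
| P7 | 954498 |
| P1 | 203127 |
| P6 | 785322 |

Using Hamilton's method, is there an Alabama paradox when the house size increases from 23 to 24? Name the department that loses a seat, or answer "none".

At 23 seats: P7 11, P1 3, P6 9.
At 24 seats: P7 12, P1 2, P6 10.
P1 drops from 3 to 2.

P1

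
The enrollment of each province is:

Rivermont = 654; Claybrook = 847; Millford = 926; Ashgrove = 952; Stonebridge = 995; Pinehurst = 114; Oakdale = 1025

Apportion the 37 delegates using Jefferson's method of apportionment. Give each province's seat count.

Standard divisor 5513/37 ≈ 149; standard quotas: Rivermont 4.389, Claybrook 5.685, Millford 6.215, Ashgrove 6.389, Stonebridge 6.678, Pinehurst 0.765, Oakdale 6.879.
Rounding down gives 4, 5, 6, 6, 6, 0, 6 = 33 seats, so the divisor must be adjusted.
With modified divisor 134: modified quotas Rivermont 4.881, Claybrook 6.321, Millford 6.910, Ashgrove 7.104, Stonebridge 7.425, Pinehurst 0.851, Oakdale 7.649.
Rounding down: Rivermont 4, Claybrook 6, Millford 6, Ashgrove 7, Stonebridge 7, Pinehurst 0, Oakdale 7 (total 37).

Rivermont: 4, Claybrook: 6, Millford: 6, Ashgrove: 7, Stonebridge: 7, Pinehurst: 0, Oakdale: 7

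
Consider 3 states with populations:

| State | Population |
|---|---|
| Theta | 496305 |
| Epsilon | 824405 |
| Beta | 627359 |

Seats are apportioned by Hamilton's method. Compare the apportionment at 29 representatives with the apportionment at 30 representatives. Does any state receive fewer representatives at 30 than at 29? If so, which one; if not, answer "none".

At 29 seats: Theta 8, Epsilon 12, Beta 9.
At 30 seats: Theta 7, Epsilon 13, Beta 10.
Theta drops from 8 to 7.

Theta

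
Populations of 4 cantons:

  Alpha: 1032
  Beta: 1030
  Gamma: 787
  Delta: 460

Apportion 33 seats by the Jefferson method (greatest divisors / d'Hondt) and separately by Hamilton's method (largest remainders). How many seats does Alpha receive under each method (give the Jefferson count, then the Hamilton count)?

11 and 10

Jefferson: Alpha 11, Beta 10, Gamma 8, Delta 4.
Hamilton: Alpha 10, Beta 10, Gamma 8, Delta 5.
Alpha gets 11 under Jefferson and 10 under Hamilton.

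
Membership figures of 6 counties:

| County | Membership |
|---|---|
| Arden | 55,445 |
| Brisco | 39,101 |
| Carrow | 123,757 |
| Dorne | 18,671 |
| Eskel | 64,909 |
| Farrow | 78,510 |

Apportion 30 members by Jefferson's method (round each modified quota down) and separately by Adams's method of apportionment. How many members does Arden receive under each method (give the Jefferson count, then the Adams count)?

Jefferson: Arden 4, Brisco 3, Carrow 11, Dorne 1, Eskel 5, Farrow 6.
Adams: Arden 5, Brisco 3, Carrow 9, Dorne 2, Eskel 5, Farrow 6.
Arden gets 4 under Jefferson and 5 under Adams.

4 and 5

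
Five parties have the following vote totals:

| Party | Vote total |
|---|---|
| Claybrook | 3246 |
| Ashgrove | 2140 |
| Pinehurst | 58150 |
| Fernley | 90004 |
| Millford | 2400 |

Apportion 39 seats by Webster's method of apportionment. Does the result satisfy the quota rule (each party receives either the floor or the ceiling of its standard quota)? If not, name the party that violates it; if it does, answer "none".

Standard quotas: Claybrook 0.812, Ashgrove 0.535, Pinehurst 14.543, Fernley 22.510, Millford 0.600.
Webster allocation: Claybrook 1, Ashgrove 1, Pinehurst 14, Fernley 22, Millford 1.
Every allocation lies between the lower and upper quota.

none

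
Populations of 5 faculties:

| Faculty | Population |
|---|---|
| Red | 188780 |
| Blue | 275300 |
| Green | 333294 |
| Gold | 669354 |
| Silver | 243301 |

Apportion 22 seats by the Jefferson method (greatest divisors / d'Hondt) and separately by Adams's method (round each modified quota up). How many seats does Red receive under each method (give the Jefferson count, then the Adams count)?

Jefferson: Red 2, Blue 4, Green 4, Gold 9, Silver 3.
Adams: Red 3, Blue 4, Green 4, Gold 8, Silver 3.
Red gets 2 under Jefferson and 3 under Adams.

2 and 3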